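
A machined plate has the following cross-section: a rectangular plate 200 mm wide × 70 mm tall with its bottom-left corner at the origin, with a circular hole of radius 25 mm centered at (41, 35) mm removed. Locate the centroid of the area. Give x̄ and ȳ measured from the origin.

Part | A | x̄ᵢ | ȳᵢ | A·x̄ᵢ | A·ȳᵢ
plate | 14000.00 | 100.00 | 35.00 | 1400000.00 | 490000.00
hole | -1963.50 | 41.00 | 35.00 | -80503.31 | -68722.34
Σ | 12036.50 |  |  | 1319496.69 | 421277.66
x̄ = 1319496.69 / 12036.50 = 109.62 mm
ȳ = 421277.66 / 12036.50 = 35.00 mm

x̄ = 109.62 mm, ȳ = 35.00 mm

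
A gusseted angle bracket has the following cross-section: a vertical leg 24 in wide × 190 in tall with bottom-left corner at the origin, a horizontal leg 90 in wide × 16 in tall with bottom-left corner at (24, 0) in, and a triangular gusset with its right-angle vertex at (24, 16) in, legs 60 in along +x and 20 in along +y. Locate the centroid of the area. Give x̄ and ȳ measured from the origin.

vertical leg: A = 24 × 190 = 4560.00, centroid at (12.00, 95.00).
horizontal leg: A = 90 × 16 = 1440.00, centroid at (69.00, 8.00).
gusset: A = ½·60·20 = 600.00, centroid at (44.00, 22.67).
ΣA = 6600.00 in²
ΣAx̄ = (4560.00)(12.00) + (1440.00)(69.00) + (600.00)(44.00) = 180480.00 in³
ΣAȳ = (4560.00)(95.00) + (1440.00)(8.00) + (600.00)(22.67) = 458320.00 in³
x̄ = 180480.00 / 6600.00 = 27.35 in
ȳ = 458320.00 / 6600.00 = 69.44 in

x̄ = 27.35 in, ȳ = 69.44 in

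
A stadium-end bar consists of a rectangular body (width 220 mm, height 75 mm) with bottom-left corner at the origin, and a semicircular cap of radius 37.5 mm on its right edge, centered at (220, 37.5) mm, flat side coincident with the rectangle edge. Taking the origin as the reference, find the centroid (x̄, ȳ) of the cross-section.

Part | A | x̄ᵢ | ȳᵢ | A·x̄ᵢ | A·ȳᵢ
rectangular body | 16500.00 | 110.00 | 37.50 | 1815000.00 | 618750.00
semicircular end | 2208.93 | 235.92 | 37.50 | 521121.36 | 82834.96
Σ | 18708.93 |  |  | 2336121.36 | 701584.96
x̄ = 2336121.36 / 18708.93 = 124.87 mm
ȳ = 701584.96 / 18708.93 = 37.50 mm

x̄ = 124.87 mm, ȳ = 37.50 mm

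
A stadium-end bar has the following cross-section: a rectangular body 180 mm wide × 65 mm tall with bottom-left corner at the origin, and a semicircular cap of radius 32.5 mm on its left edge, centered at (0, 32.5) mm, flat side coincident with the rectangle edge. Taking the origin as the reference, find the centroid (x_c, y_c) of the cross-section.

x_c = 77.11 mm, y_c = 32.50 mm

Part | A | x̄ᵢ | ȳᵢ | A·x̄ᵢ | A·ȳᵢ
rectangular body | 11700.00 | 90.00 | 32.50 | 1053000.00 | 380250.00
semicircular end | 1659.15 | -13.79 | 32.50 | -22885.42 | 53922.49
Σ | 13359.15 |  |  | 1030114.58 | 434172.49
x_c = 1030114.58 / 13359.15 = 77.11 mm
y_c = 434172.49 / 13359.15 = 32.50 mm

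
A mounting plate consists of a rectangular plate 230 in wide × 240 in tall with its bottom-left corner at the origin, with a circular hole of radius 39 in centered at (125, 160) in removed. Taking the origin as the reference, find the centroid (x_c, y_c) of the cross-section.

x_c = 114.05 in, y_c = 116.21 in

Part | A | x̄ᵢ | ȳᵢ | A·x̄ᵢ | A·ȳᵢ
plate | 55200.00 | 115.00 | 120.00 | 6348000.00 | 6624000.00
hole | -4778.36 | 125.00 | 160.00 | -597295.30 | -764537.99
Σ | 50421.64 |  |  | 5750704.70 | 5859462.01
x_c = 5750704.70 / 50421.64 = 114.05 in
y_c = 5859462.01 / 50421.64 = 116.21 in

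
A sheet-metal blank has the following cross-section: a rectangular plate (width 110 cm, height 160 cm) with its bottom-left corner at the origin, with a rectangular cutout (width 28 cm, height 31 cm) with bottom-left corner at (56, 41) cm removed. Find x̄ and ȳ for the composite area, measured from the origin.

plate: A = 110 × 160 = 17600.00, centroid at (55.00, 80.00).
hole: A = −(28 × 31) = -868.00, centroid at (70.00, 56.50).
ΣA = 16732.00 cm²
ΣAx̄ = (17600.00)(55.00) + (-868.00)(70.00) = 907240.00 cm³
ΣAȳ = (17600.00)(80.00) + (-868.00)(56.50) = 1358958.00 cm³
x̄ = 907240.00 / 16732.00 = 54.22 cm
ȳ = 1358958.00 / 16732.00 = 81.22 cm

x̄ = 54.22 cm, ȳ = 81.22 cm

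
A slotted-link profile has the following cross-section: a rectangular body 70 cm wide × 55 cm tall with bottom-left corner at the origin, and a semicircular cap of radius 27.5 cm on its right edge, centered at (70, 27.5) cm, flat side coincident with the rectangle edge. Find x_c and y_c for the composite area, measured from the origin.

x_c = 46.00 cm, y_c = 27.50 cm

rectangular body: A = 70 × 55 = 3850.00, centroid at (35.00, 27.50).
semicircular end: A = ½π·27.5² = 1187.91, centroid at (81.67, 27.50).
ΣA = 5037.91 cm², ΣAx_c = 231768.61 cm³, ΣAy_c = 138542.65 cm³.
x_c = 231768.61/5037.91 = 46.00 cm; y_c = 138542.65/5037.91 = 27.50 cm.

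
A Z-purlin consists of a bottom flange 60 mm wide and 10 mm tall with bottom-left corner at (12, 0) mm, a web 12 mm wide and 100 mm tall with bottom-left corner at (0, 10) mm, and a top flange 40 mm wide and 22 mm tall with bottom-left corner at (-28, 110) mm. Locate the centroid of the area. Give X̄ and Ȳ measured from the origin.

X̄ = 9.46 mm, Ȳ = 67.72 mm

Part | A | x̄ᵢ | ȳᵢ | A·x̄ᵢ | A·ȳᵢ
bottom flange | 600.00 | 42.00 | 5.00 | 25200.00 | 3000.00
web | 1200.00 | 6.00 | 60.00 | 7200.00 | 72000.00
top flange | 880.00 | -8.00 | 121.00 | -7040.00 | 106480.00
Σ | 2680.00 |  |  | 25360.00 | 181480.00
X̄ = 25360.00 / 2680.00 = 9.46 mm
Ȳ = 181480.00 / 2680.00 = 67.72 mm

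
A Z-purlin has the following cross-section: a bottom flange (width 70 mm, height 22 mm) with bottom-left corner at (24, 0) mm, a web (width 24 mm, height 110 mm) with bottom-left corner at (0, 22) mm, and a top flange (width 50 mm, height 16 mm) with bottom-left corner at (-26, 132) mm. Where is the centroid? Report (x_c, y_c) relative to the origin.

bottom flange: A = 70 × 22 = 1540.00, centroid at (59.00, 11.00).
web: A = 24 × 110 = 2640.00, centroid at (12.00, 77.00).
top flange: A = 50 × 16 = 800.00, centroid at (-1.00, 140.00).
ΣA = 4980.00 mm², ΣAx_c = 121740.00 mm³, ΣAy_c = 332220.00 mm³.
x_c = 121740.00/4980.00 = 24.45 mm; y_c = 332220.00/4980.00 = 66.71 mm.

x_c = 24.45 mm, y_c = 66.71 mm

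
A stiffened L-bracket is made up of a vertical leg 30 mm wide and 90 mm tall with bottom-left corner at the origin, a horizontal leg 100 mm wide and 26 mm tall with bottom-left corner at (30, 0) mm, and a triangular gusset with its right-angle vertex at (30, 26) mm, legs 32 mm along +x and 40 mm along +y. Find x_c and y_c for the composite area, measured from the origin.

x_c = 46.22 mm, y_c = 30.38 mm

vertical leg: A = 30 × 90 = 2700.00, centroid at (15.00, 45.00).
horizontal leg: A = 100 × 26 = 2600.00, centroid at (80.00, 13.00).
gusset: A = ½·32·40 = 640.00, centroid at (40.67, 39.33).
ΣA = 5940.00 mm²
ΣAx_c = (2700.00)(15.00) + (2600.00)(80.00) + (640.00)(40.67) = 274526.67 mm³
ΣAy_c = (2700.00)(45.00) + (2600.00)(13.00) + (640.00)(39.33) = 180473.33 mm³
x_c = 274526.67 / 5940.00 = 46.22 mm
y_c = 180473.33 / 5940.00 = 30.38 mm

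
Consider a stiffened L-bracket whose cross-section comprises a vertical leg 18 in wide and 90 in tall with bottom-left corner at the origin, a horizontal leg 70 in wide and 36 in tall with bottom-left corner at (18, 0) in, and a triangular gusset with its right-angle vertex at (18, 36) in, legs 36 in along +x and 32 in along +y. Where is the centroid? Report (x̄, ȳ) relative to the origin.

Part | A | x̄ᵢ | ȳᵢ | A·x̄ᵢ | A·ȳᵢ
vertical leg | 1620.00 | 9.00 | 45.00 | 14580.00 | 72900.00
horizontal leg | 2520.00 | 53.00 | 18.00 | 133560.00 | 45360.00
gusset | 576.00 | 30.00 | 46.67 | 17280.00 | 26880.00
Σ | 4716.00 |  |  | 165420.00 | 145140.00
x̄ = 165420.00 / 4716.00 = 35.08 in
ȳ = 145140.00 / 4716.00 = 30.78 in

x̄ = 35.08 in, ȳ = 30.78 in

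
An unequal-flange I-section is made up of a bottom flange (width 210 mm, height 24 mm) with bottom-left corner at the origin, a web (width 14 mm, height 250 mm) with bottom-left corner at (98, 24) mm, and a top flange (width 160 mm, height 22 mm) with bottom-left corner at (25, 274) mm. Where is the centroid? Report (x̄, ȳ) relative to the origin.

x̄ = 105.00 mm, ȳ = 131.44 mm

bottom flange: A = 210 × 24 = 5040.00, centroid at (105.00, 12.00).
web: A = 14 × 250 = 3500.00, centroid at (105.00, 149.00).
top flange: A = 160 × 22 = 3520.00, centroid at (105.00, 285.00).
ΣA = 12060.00 mm²
ΣAx̄ = (5040.00)(105.00) + (3500.00)(105.00) + (3520.00)(105.00) = 1266300.00 mm³
ΣAȳ = (5040.00)(12.00) + (3500.00)(149.00) + (3520.00)(285.00) = 1585180.00 mm³
x̄ = 1266300.00 / 12060.00 = 105.00 mm
ȳ = 1585180.00 / 12060.00 = 131.44 mm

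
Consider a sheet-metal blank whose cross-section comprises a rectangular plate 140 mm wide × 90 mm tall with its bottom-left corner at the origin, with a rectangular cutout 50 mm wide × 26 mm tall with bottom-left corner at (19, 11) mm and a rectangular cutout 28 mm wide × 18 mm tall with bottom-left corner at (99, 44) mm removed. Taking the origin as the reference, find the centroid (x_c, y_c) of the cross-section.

x_c = 71.12 mm, y_c = 47.16 mm

Part | A | x̄ᵢ | ȳᵢ | A·x̄ᵢ | A·ȳᵢ
plate | 12600.00 | 70.00 | 45.00 | 882000.00 | 567000.00
hole 1 | -1300.00 | 44.00 | 24.00 | -57200.00 | -31200.00
hole 2 | -504.00 | 113.00 | 53.00 | -56952.00 | -26712.00
Σ | 10796.00 |  |  | 767848.00 | 509088.00
x_c = 767848.00 / 10796.00 = 71.12 mm
y_c = 509088.00 / 10796.00 = 47.16 mm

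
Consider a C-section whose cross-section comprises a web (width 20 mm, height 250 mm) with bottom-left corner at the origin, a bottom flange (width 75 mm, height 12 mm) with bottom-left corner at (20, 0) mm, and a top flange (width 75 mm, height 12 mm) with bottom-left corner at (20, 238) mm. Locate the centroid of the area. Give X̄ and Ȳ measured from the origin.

web: A = 20 × 250 = 5000.00, centroid at (10.00, 125.00).
bottom flange: A = 75 × 12 = 900.00, centroid at (57.50, 6.00).
top flange: A = 75 × 12 = 900.00, centroid at (57.50, 244.00).
ΣA = 6800.00 mm²
ΣAX̄ = (5000.00)(10.00) + (900.00)(57.50) + (900.00)(57.50) = 153500.00 mm³
ΣAȲ = (5000.00)(125.00) + (900.00)(6.00) + (900.00)(244.00) = 850000.00 mm³
X̄ = 153500.00 / 6800.00 = 22.57 mm
Ȳ = 850000.00 / 6800.00 = 125.00 mm

X̄ = 22.57 mm, Ȳ = 125.00 mm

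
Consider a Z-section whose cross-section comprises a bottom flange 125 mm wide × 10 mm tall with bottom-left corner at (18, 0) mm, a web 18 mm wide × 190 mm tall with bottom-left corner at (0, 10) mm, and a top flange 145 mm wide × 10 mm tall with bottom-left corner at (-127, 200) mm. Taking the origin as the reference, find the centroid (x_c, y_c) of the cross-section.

x_c = 8.56 mm, y_c = 108.27 mm

Part | A | x̄ᵢ | ȳᵢ | A·x̄ᵢ | A·ȳᵢ
bottom flange | 1250.00 | 80.50 | 5.00 | 100625.00 | 6250.00
web | 3420.00 | 9.00 | 105.00 | 30780.00 | 359100.00
top flange | 1450.00 | -54.50 | 205.00 | -79025.00 | 297250.00
Σ | 6120.00 |  |  | 52380.00 | 662600.00
x_c = 52380.00 / 6120.00 = 8.56 mm
y_c = 662600.00 / 6120.00 = 108.27 mm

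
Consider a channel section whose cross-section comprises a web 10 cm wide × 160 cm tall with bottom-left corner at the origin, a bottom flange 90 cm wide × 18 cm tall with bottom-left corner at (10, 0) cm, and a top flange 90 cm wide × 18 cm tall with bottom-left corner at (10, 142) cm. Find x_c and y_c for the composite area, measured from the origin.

web: A = 10 × 160 = 1600.00, centroid at (5.00, 80.00).
bottom flange: A = 90 × 18 = 1620.00, centroid at (55.00, 9.00).
top flange: A = 90 × 18 = 1620.00, centroid at (55.00, 151.00).
ΣA = 4840.00 cm²
ΣAx_c = (1600.00)(5.00) + (1620.00)(55.00) + (1620.00)(55.00) = 186200.00 cm³
ΣAy_c = (1600.00)(80.00) + (1620.00)(9.00) + (1620.00)(151.00) = 387200.00 cm³
x_c = 186200.00 / 4840.00 = 38.47 cm
y_c = 387200.00 / 4840.00 = 80.00 cm

x_c = 38.47 cm, y_c = 80.00 cm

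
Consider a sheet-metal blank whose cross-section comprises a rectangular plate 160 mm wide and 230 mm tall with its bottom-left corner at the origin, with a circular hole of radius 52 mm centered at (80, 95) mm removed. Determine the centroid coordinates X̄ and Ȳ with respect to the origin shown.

X̄ = 80.00 mm, Ȳ = 121.00 mm

plate: A = 160 × 230 = 36800.00, centroid at (80.00, 115.00).
hole: A = −π·52² = -8494.87, centroid at (80.00, 95.00).
ΣA = 28305.13 mm², ΣAX̄ = 2264410.68 mm³, ΣAȲ = 3424987.68 mm³.
X̄ = 2264410.68/28305.13 = 80.00 mm; Ȳ = 3424987.68/28305.13 = 121.00 mm.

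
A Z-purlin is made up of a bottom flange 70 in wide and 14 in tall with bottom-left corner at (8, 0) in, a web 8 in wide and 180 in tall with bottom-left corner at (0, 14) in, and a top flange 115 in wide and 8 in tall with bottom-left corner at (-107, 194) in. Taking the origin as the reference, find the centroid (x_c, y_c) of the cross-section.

x_c = 0.71 in, y_c = 101.43 in

bottom flange: A = 70 × 14 = 980.00, centroid at (43.00, 7.00).
web: A = 8 × 180 = 1440.00, centroid at (4.00, 104.00).
top flange: A = 115 × 8 = 920.00, centroid at (-49.50, 198.00).
ΣA = 3340.00 in²
ΣAx_c = (980.00)(43.00) + (1440.00)(4.00) + (920.00)(-49.50) = 2360.00 in³
ΣAy_c = (980.00)(7.00) + (1440.00)(104.00) + (920.00)(198.00) = 338780.00 in³
x_c = 2360.00 / 3340.00 = 0.71 in
y_c = 338780.00 / 3340.00 = 101.43 in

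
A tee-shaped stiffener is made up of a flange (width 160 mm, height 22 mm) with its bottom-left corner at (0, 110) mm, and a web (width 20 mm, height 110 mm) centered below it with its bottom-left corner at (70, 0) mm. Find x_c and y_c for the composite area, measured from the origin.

x_c = 80.00 mm, y_c = 95.62 mm

Part | A | x̄ᵢ | ȳᵢ | A·x̄ᵢ | A·ȳᵢ
web | 2200.00 | 80.00 | 55.00 | 176000.00 | 121000.00
flange | 3520.00 | 80.00 | 121.00 | 281600.00 | 425920.00
Σ | 5720.00 |  |  | 457600.00 | 546920.00
x_c = 457600.00 / 5720.00 = 80.00 mm
y_c = 546920.00 / 5720.00 = 95.62 mm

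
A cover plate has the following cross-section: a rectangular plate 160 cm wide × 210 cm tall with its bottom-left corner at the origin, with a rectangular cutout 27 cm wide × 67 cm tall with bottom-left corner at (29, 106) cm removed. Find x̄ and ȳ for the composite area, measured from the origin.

plate: A = 160 × 210 = 33600.00, centroid at (80.00, 105.00).
hole: A = −(27 × 67) = -1809.00, centroid at (42.50, 139.50).
ΣA = 31791.00 cm²
ΣAx̄ = (33600.00)(80.00) + (-1809.00)(42.50) = 2611117.50 cm³
ΣAȳ = (33600.00)(105.00) + (-1809.00)(139.50) = 3275644.50 cm³
x̄ = 2611117.50 / 31791.00 = 82.13 cm
ȳ = 3275644.50 / 31791.00 = 103.04 cm

x̄ = 82.13 cm, ȳ = 103.04 cm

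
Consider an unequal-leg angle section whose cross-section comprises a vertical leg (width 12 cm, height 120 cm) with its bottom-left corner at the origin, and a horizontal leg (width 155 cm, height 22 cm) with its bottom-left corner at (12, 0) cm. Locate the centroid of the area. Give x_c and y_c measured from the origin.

vertical leg: A = 12 × 120 = 1440.00, centroid at (6.00, 60.00).
horizontal leg: A = 155 × 22 = 3410.00, centroid at (89.50, 11.00).
ΣA = 4850.00 cm²
ΣAx_c = (1440.00)(6.00) + (3410.00)(89.50) = 313835.00 cm³
ΣAy_c = (1440.00)(60.00) + (3410.00)(11.00) = 123910.00 cm³
x_c = 313835.00 / 4850.00 = 64.71 cm
y_c = 123910.00 / 4850.00 = 25.55 cm

x_c = 64.71 cm, y_c = 25.55 cm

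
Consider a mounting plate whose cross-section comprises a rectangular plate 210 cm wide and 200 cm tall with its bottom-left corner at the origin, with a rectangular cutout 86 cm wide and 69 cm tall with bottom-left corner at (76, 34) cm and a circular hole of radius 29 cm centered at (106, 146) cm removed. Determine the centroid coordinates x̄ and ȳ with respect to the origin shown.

x̄ = 102.44 cm, ȳ = 101.96 cm

plate: A = 210 × 200 = 42000.00, centroid at (105.00, 100.00).
hole 1: A = −(86 × 69) = -5934.00, centroid at (119.00, 68.50).
hole 2: A = −π·29² = -2642.08, centroid at (106.00, 146.00).
ΣA = 33423.92 cm²
ΣAx̄ = (42000.00)(105.00) + (-5934.00)(119.00) + (-2642.08)(106.00) = 3423793.58 cm³
ΣAȳ = (42000.00)(100.00) + (-5934.00)(68.50) + (-2642.08)(146.00) = 3407777.40 cm³
x̄ = 3423793.58 / 33423.92 = 102.44 cm
ȳ = 3407777.40 / 33423.92 = 101.96 cm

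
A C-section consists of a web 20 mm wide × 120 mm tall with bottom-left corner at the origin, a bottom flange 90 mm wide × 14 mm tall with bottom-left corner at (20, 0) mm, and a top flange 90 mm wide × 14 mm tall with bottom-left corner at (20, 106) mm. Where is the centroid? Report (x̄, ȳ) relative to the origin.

web: A = 20 × 120 = 2400.00, centroid at (10.00, 60.00).
bottom flange: A = 90 × 14 = 1260.00, centroid at (65.00, 7.00).
top flange: A = 90 × 14 = 1260.00, centroid at (65.00, 113.00).
ΣA = 4920.00 mm², ΣAx̄ = 187800.00 mm³, ΣAȳ = 295200.00 mm³.
x̄ = 187800.00/4920.00 = 38.17 mm; ȳ = 295200.00/4920.00 = 60.00 mm.

x̄ = 38.17 mm, ȳ = 60.00 mm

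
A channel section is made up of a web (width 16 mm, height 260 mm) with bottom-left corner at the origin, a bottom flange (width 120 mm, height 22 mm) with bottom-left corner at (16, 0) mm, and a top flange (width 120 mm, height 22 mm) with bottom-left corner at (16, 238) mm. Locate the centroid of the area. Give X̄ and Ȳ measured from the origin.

X̄ = 46.03 mm, Ȳ = 130.00 mm

Part | A | x̄ᵢ | ȳᵢ | A·x̄ᵢ | A·ȳᵢ
web | 4160.00 | 8.00 | 130.00 | 33280.00 | 540800.00
bottom flange | 2640.00 | 76.00 | 11.00 | 200640.00 | 29040.00
top flange | 2640.00 | 76.00 | 249.00 | 200640.00 | 657360.00
Σ | 9440.00 |  |  | 434560.00 | 1227200.00
X̄ = 434560.00 / 9440.00 = 46.03 mm
Ȳ = 1227200.00 / 9440.00 = 130.00 mm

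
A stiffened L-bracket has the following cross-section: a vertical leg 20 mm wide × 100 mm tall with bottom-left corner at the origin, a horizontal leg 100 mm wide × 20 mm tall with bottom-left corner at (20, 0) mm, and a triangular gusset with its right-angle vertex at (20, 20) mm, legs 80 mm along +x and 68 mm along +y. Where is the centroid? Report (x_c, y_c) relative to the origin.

x_c = 42.70 mm, y_c = 35.13 mm

vertical leg: A = 20 × 100 = 2000.00, centroid at (10.00, 50.00).
horizontal leg: A = 100 × 20 = 2000.00, centroid at (70.00, 10.00).
gusset: A = ½·80·68 = 2720.00, centroid at (46.67, 42.67).
ΣA = 6720.00 mm², ΣAx_c = 286933.33 mm³, ΣAy_c = 236053.33 mm³.
x_c = 286933.33/6720.00 = 42.70 mm; y_c = 236053.33/6720.00 = 35.13 mm.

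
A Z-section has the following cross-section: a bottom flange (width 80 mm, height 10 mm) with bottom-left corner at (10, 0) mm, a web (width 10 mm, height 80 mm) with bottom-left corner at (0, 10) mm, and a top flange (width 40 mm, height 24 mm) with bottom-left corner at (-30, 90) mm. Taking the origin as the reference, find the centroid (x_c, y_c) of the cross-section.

Part | A | x̄ᵢ | ȳᵢ | A·x̄ᵢ | A·ȳᵢ
bottom flange | 800.00 | 50.00 | 5.00 | 40000.00 | 4000.00
web | 800.00 | 5.00 | 50.00 | 4000.00 | 40000.00
top flange | 960.00 | -10.00 | 102.00 | -9600.00 | 97920.00
Σ | 2560.00 |  |  | 34400.00 | 141920.00
x_c = 34400.00 / 2560.00 = 13.44 mm
y_c = 141920.00 / 2560.00 = 55.44 mm

x_c = 13.44 mm, y_c = 55.44 mm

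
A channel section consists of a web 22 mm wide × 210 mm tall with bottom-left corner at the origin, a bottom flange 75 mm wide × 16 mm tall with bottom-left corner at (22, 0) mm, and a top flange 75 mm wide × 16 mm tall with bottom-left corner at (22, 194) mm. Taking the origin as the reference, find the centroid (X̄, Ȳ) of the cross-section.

X̄ = 27.58 mm, Ȳ = 105.00 mm

Part | A | x̄ᵢ | ȳᵢ | A·x̄ᵢ | A·ȳᵢ
web | 4620.00 | 11.00 | 105.00 | 50820.00 | 485100.00
bottom flange | 1200.00 | 59.50 | 8.00 | 71400.00 | 9600.00
top flange | 1200.00 | 59.50 | 202.00 | 71400.00 | 242400.00
Σ | 7020.00 |  |  | 193620.00 | 737100.00
X̄ = 193620.00 / 7020.00 = 27.58 mm
Ȳ = 737100.00 / 7020.00 = 105.00 mm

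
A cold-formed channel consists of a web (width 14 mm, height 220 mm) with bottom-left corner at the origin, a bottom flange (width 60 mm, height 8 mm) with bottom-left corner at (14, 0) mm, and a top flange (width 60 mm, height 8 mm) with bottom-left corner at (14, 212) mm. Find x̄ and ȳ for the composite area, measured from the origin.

x̄ = 15.79 mm, ȳ = 110.00 mm

web: A = 14 × 220 = 3080.00, centroid at (7.00, 110.00).
bottom flange: A = 60 × 8 = 480.00, centroid at (44.00, 4.00).
top flange: A = 60 × 8 = 480.00, centroid at (44.00, 216.00).
ΣA = 4040.00 mm²
ΣAx̄ = (3080.00)(7.00) + (480.00)(44.00) + (480.00)(44.00) = 63800.00 mm³
ΣAȳ = (3080.00)(110.00) + (480.00)(4.00) + (480.00)(216.00) = 444400.00 mm³
x̄ = 63800.00 / 4040.00 = 15.79 mm
ȳ = 444400.00 / 4040.00 = 110.00 mm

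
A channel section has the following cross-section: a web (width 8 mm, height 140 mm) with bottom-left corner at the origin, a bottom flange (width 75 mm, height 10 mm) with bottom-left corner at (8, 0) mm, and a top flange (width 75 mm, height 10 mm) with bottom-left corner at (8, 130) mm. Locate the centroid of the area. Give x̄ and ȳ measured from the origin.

Part | A | x̄ᵢ | ȳᵢ | A·x̄ᵢ | A·ȳᵢ
web | 1120.00 | 4.00 | 70.00 | 4480.00 | 78400.00
bottom flange | 750.00 | 45.50 | 5.00 | 34125.00 | 3750.00
top flange | 750.00 | 45.50 | 135.00 | 34125.00 | 101250.00
Σ | 2620.00 |  |  | 72730.00 | 183400.00
x̄ = 72730.00 / 2620.00 = 27.76 mm
ȳ = 183400.00 / 2620.00 = 70.00 mm

x̄ = 27.76 mm, ȳ = 70.00 mm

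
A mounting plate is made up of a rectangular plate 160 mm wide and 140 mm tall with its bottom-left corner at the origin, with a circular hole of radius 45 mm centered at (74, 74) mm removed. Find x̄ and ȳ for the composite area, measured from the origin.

x̄ = 82.38 mm, ȳ = 68.41 mm

plate: A = 160 × 140 = 22400.00, centroid at (80.00, 70.00).
hole: A = −π·45² = -6361.73, centroid at (74.00, 74.00).
ΣA = 16038.27 mm²
ΣAx̄ = (22400.00)(80.00) + (-6361.73)(74.00) = 1321232.34 mm³
ΣAȳ = (22400.00)(70.00) + (-6361.73)(74.00) = 1097232.34 mm³
x̄ = 1321232.34 / 16038.27 = 82.38 mm
ȳ = 1097232.34 / 16038.27 = 68.41 mm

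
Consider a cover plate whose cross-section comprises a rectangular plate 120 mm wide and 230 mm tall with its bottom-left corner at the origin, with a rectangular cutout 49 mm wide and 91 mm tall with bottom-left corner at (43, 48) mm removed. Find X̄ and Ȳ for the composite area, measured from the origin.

plate: A = 120 × 230 = 27600.00, centroid at (60.00, 115.00).
hole: A = −(49 × 91) = -4459.00, centroid at (67.50, 93.50).
ΣA = 23141.00 mm², ΣAX̄ = 1355017.50 mm³, ΣAȲ = 2757083.50 mm³.
X̄ = 1355017.50/23141.00 = 58.55 mm; Ȳ = 2757083.50/23141.00 = 119.14 mm.

X̄ = 58.55 mm, Ȳ = 119.14 mm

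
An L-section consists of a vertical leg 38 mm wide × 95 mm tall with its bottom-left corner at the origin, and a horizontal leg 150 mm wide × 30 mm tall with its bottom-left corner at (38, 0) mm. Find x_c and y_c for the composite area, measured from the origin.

x_c = 71.16 mm, y_c = 29.47 mm

vertical leg: A = 38 × 95 = 3610.00, centroid at (19.00, 47.50).
horizontal leg: A = 150 × 30 = 4500.00, centroid at (113.00, 15.00).
ΣA = 8110.00 mm², ΣAx_c = 577090.00 mm³, ΣAy_c = 238975.00 mm³.
x_c = 577090.00/8110.00 = 71.16 mm; y_c = 238975.00/8110.00 = 29.47 mm.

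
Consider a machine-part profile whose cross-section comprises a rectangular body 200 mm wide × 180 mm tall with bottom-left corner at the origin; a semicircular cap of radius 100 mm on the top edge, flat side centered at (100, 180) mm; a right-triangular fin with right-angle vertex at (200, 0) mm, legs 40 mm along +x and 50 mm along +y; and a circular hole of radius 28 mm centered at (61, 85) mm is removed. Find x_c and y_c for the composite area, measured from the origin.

Part | A | x̄ᵢ | ȳᵢ | A·x̄ᵢ | A·ȳᵢ
rectangular body | 36000.00 | 100.00 | 90.00 | 3600000.00 | 3240000.00
semicircular top | 15707.96 | 100.00 | 222.44 | 1570796.33 | 3494100.05
triangular fin | 1000.00 | 213.33 | 16.67 | 213333.33 | 16666.67
hole | -2463.01 | 61.00 | 85.00 | -150243.53 | -209355.73
Σ | 50244.95 |  |  | 5233886.13 | 6541410.99
x_c = 5233886.13 / 50244.95 = 104.17 mm
y_c = 6541410.99 / 50244.95 = 130.19 mm

x_c = 104.17 mm, y_c = 130.19 mm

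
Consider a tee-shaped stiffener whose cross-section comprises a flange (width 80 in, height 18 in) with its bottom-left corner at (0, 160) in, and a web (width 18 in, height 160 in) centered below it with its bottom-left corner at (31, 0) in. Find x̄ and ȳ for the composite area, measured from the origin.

x̄ = 40.00 in, ȳ = 109.67 in

web: A = 18 × 160 = 2880.00, centroid at (40.00, 80.00).
flange: A = 80 × 18 = 1440.00, centroid at (40.00, 169.00).
ΣA = 4320.00 in²
ΣAx̄ = (2880.00)(40.00) + (1440.00)(40.00) = 172800.00 in³
ΣAȳ = (2880.00)(80.00) + (1440.00)(169.00) = 473760.00 in³
x̄ = 172800.00 / 4320.00 = 40.00 in
ȳ = 473760.00 / 4320.00 = 109.67 in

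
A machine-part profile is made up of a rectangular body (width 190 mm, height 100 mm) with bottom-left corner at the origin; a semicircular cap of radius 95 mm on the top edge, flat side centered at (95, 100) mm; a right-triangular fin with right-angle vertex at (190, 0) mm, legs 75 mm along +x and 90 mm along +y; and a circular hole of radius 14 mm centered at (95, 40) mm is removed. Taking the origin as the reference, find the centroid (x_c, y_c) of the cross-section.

rectangular body: A = 190 × 100 = 19000.00, centroid at (95.00, 50.00).
semicircular top: A = ½π·95² = 14176.44, centroid at (95.00, 140.32).
triangular fin: A = ½·75·90 = 3375.00, centroid at (215.00, 30.00).
hole: A = −π·14² = -615.75, centroid at (95.00, 40.00).
ΣA = 35935.68 mm², ΣAx_c = 3818890.05 mm³, ΣAy_c = 3015846.93 mm³.
x_c = 3818890.05/35935.68 = 106.27 mm; y_c = 3015846.93/35935.68 = 83.92 mm.

x_c = 106.27 mm, y_c = 83.92 mm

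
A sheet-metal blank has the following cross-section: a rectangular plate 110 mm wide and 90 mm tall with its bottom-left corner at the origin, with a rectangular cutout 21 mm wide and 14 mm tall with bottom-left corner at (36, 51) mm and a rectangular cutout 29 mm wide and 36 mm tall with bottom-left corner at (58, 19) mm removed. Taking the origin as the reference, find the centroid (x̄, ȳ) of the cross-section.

x̄ = 53.16 mm, ȳ = 45.53 mm

plate: A = 110 × 90 = 9900.00, centroid at (55.00, 45.00).
hole 1: A = −(21 × 14) = -294.00, centroid at (46.50, 58.00).
hole 2: A = −(29 × 36) = -1044.00, centroid at (72.50, 37.00).
ΣA = 8562.00 mm², ΣAx̄ = 455139.00 mm³, ΣAȳ = 389820.00 mm³.
x̄ = 455139.00/8562.00 = 53.16 mm; ȳ = 389820.00/8562.00 = 45.53 mm.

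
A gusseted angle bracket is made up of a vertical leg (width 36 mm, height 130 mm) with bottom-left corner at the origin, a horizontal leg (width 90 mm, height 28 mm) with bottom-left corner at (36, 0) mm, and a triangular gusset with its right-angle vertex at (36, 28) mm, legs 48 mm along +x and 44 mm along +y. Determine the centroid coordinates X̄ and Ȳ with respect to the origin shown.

X̄ = 41.58 mm, Ȳ = 46.58 mm

vertical leg: A = 36 × 130 = 4680.00, centroid at (18.00, 65.00).
horizontal leg: A = 90 × 28 = 2520.00, centroid at (81.00, 14.00).
gusset: A = ½·48·44 = 1056.00, centroid at (52.00, 42.67).
ΣA = 8256.00 mm², ΣAX̄ = 343272.00 mm³, ΣAȲ = 384536.00 mm³.
X̄ = 343272.00/8256.00 = 41.58 mm; Ȳ = 384536.00/8256.00 = 46.58 mm.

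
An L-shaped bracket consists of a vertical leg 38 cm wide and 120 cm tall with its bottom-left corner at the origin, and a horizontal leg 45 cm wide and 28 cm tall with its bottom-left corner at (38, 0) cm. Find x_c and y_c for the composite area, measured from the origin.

Part | A | x̄ᵢ | ȳᵢ | A·x̄ᵢ | A·ȳᵢ
vertical leg | 4560.00 | 19.00 | 60.00 | 86640.00 | 273600.00
horizontal leg | 1260.00 | 60.50 | 14.00 | 76230.00 | 17640.00
Σ | 5820.00 |  |  | 162870.00 | 291240.00
x_c = 162870.00 / 5820.00 = 27.98 cm
y_c = 291240.00 / 5820.00 = 50.04 cm

x_c = 27.98 cm, y_c = 50.04 cm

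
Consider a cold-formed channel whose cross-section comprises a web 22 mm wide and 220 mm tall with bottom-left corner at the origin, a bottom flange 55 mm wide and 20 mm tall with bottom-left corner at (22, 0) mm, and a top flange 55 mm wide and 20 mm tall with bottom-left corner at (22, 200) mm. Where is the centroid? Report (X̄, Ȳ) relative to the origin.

X̄ = 23.03 mm, Ȳ = 110.00 mm

web: A = 22 × 220 = 4840.00, centroid at (11.00, 110.00).
bottom flange: A = 55 × 20 = 1100.00, centroid at (49.50, 10.00).
top flange: A = 55 × 20 = 1100.00, centroid at (49.50, 210.00).
ΣA = 7040.00 mm²
ΣAX̄ = (4840.00)(11.00) + (1100.00)(49.50) + (1100.00)(49.50) = 162140.00 mm³
ΣAȲ = (4840.00)(110.00) + (1100.00)(10.00) + (1100.00)(210.00) = 774400.00 mm³
X̄ = 162140.00 / 7040.00 = 23.03 mm
Ȳ = 774400.00 / 7040.00 = 110.00 mm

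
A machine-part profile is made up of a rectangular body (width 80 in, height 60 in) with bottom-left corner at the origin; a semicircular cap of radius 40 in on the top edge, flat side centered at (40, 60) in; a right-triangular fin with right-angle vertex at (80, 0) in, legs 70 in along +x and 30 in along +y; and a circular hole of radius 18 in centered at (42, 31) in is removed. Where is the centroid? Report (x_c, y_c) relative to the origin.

x_c = 48.78 in, y_c = 43.08 in

Part | A | x̄ᵢ | ȳᵢ | A·x̄ᵢ | A·ȳᵢ
rectangular body | 4800.00 | 40.00 | 30.00 | 192000.00 | 144000.00
semicircular top | 2513.27 | 40.00 | 76.98 | 100530.96 | 193463.11
triangular fin | 1050.00 | 103.33 | 10.00 | 108500.00 | 10500.00
hole | -1017.88 | 42.00 | 31.00 | -42750.79 | -31554.16
Σ | 7345.40 |  |  | 358280.17 | 316408.96
x_c = 358280.17 / 7345.40 = 48.78 in
y_c = 316408.96 / 7345.40 = 43.08 in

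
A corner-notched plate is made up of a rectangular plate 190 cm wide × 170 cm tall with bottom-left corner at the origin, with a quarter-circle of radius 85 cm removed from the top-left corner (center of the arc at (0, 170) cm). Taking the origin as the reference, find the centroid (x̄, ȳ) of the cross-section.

x̄ = 107.56 cm, ȳ = 74.57 cm

plate: A = 190 × 170 = 32300.00, centroid at (95.00, 85.00).
removed quarter-circle: A = −¼π·85² = -5674.50, centroid at (36.08, 133.92).
ΣA = 26625.50 cm², ΣAx̄ = 2863791.67 cm³, ΣAȳ = 1985543.04 cm³.
x̄ = 2863791.67/26625.50 = 107.56 cm; ȳ = 1985543.04/26625.50 = 74.57 cm.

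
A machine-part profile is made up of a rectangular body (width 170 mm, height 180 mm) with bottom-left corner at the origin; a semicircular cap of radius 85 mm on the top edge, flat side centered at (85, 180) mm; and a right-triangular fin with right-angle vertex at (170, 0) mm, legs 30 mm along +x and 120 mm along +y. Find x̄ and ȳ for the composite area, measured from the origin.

x̄ = 88.91 mm, ȳ = 120.65 mm

rectangular body: A = 170 × 180 = 30600.00, centroid at (85.00, 90.00).
semicircular top: A = ½π·85² = 11349.00, centroid at (85.00, 216.08).
triangular fin: A = ½·30·120 = 1800.00, centroid at (180.00, 40.00).
ΣA = 43749.00 mm²
ΣAx̄ = (30600.00)(85.00) + (11349.00)(85.00) + (1800.00)(180.00) = 3889665.29 mm³
ΣAȳ = (30600.00)(90.00) + (11349.00)(216.08) + (1800.00)(40.00) = 5278237.29 mm³
x̄ = 3889665.29 / 43749.00 = 88.91 mm
ȳ = 5278237.29 / 43749.00 = 120.65 mm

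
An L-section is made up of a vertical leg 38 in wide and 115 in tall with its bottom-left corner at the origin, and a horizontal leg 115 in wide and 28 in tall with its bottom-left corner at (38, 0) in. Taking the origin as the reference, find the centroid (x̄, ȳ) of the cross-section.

x̄ = 51.45 in, ȳ = 39.05 in

vertical leg: A = 38 × 115 = 4370.00, centroid at (19.00, 57.50).
horizontal leg: A = 115 × 28 = 3220.00, centroid at (95.50, 14.00).
ΣA = 7590.00 in², ΣAx̄ = 390540.00 in³, ΣAȳ = 296355.00 in³.
x̄ = 390540.00/7590.00 = 51.45 in; ȳ = 296355.00/7590.00 = 39.05 in.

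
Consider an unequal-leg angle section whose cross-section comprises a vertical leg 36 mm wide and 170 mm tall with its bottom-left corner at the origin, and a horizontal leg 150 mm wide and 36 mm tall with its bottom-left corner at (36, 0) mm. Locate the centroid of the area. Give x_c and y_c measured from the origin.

vertical leg: A = 36 × 170 = 6120.00, centroid at (18.00, 85.00).
horizontal leg: A = 150 × 36 = 5400.00, centroid at (111.00, 18.00).
ΣA = 11520.00 mm²
ΣAx_c = (6120.00)(18.00) + (5400.00)(111.00) = 709560.00 mm³
ΣAy_c = (6120.00)(85.00) + (5400.00)(18.00) = 617400.00 mm³
x_c = 709560.00 / 11520.00 = 61.59 mm
y_c = 617400.00 / 11520.00 = 53.59 mm

x_c = 61.59 mm, y_c = 53.59 mm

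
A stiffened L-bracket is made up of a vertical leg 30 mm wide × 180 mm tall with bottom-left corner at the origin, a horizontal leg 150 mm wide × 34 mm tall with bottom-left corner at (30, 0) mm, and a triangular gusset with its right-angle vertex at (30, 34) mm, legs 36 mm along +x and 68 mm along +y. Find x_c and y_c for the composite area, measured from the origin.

vertical leg: A = 30 × 180 = 5400.00, centroid at (15.00, 90.00).
horizontal leg: A = 150 × 34 = 5100.00, centroid at (105.00, 17.00).
gusset: A = ½·36·68 = 1224.00, centroid at (42.00, 56.67).
ΣA = 11724.00 mm², ΣAx_c = 667908.00 mm³, ΣAy_c = 642060.00 mm³.
x_c = 667908.00/11724.00 = 56.97 mm; y_c = 642060.00/11724.00 = 54.76 mm.

x_c = 56.97 mm, y_c = 54.76 mm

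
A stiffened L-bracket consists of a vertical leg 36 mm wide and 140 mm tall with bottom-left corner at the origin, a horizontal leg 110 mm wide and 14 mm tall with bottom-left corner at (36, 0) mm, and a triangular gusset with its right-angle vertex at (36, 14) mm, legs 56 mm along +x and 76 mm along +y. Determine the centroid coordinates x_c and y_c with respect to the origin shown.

vertical leg: A = 36 × 140 = 5040.00, centroid at (18.00, 70.00).
horizontal leg: A = 110 × 14 = 1540.00, centroid at (91.00, 7.00).
gusset: A = ½·56·76 = 2128.00, centroid at (54.67, 39.33).
ΣA = 8708.00 mm²
ΣAx_c = (5040.00)(18.00) + (1540.00)(91.00) + (2128.00)(54.67) = 347190.67 mm³
ΣAy_c = (5040.00)(70.00) + (1540.00)(7.00) + (2128.00)(39.33) = 447281.33 mm³
x_c = 347190.67 / 8708.00 = 39.87 mm
y_c = 447281.33 / 8708.00 = 51.36 mm

x_c = 39.87 mm, y_c = 51.36 mm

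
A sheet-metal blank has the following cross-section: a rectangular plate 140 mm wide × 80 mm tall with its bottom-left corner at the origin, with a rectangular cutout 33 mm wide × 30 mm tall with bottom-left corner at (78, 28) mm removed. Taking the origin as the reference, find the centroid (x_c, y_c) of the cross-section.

plate: A = 140 × 80 = 11200.00, centroid at (70.00, 40.00).
hole: A = −(33 × 30) = -990.00, centroid at (94.50, 43.00).
ΣA = 10210.00 mm²
ΣAx_c = (11200.00)(70.00) + (-990.00)(94.50) = 690445.00 mm³
ΣAy_c = (11200.00)(40.00) + (-990.00)(43.00) = 405430.00 mm³
x_c = 690445.00 / 10210.00 = 67.62 mm
y_c = 405430.00 / 10210.00 = 39.71 mm

x_c = 67.62 mm, y_c = 39.71 mm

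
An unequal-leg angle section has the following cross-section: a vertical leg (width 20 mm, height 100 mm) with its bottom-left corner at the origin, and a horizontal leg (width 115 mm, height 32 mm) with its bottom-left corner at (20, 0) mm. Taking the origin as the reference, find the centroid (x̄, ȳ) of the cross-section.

vertical leg: A = 20 × 100 = 2000.00, centroid at (10.00, 50.00).
horizontal leg: A = 115 × 32 = 3680.00, centroid at (77.50, 16.00).
ΣA = 5680.00 mm²
ΣAx̄ = (2000.00)(10.00) + (3680.00)(77.50) = 305200.00 mm³
ΣAȳ = (2000.00)(50.00) + (3680.00)(16.00) = 158880.00 mm³
x̄ = 305200.00 / 5680.00 = 53.73 mm
ȳ = 158880.00 / 5680.00 = 27.97 mm

x̄ = 53.73 mm, ȳ = 27.97 mm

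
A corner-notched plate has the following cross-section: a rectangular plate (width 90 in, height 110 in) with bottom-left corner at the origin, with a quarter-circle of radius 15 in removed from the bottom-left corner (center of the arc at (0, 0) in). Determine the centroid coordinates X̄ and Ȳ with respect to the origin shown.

plate: A = 90 × 110 = 9900.00, centroid at (45.00, 55.00).
removed quarter-circle: A = −¼π·15² = -176.71, centroid at (6.37, 6.37).
ΣA = 9723.29 in²
ΣAX̄ = (9900.00)(45.00) + (-176.71)(6.37) = 444375.00 in³
ΣAȲ = (9900.00)(55.00) + (-176.71)(6.37) = 543375.00 in³
X̄ = 444375.00 / 9723.29 = 45.70 in
Ȳ = 543375.00 / 9723.29 = 55.88 in

X̄ = 45.70 in, Ȳ = 55.88 in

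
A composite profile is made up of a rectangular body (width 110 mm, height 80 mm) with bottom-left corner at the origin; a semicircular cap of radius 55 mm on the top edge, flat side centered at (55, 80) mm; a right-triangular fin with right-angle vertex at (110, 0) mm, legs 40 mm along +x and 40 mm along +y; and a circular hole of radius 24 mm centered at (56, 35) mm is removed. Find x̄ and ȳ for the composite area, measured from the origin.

Part | A | x̄ᵢ | ȳᵢ | A·x̄ᵢ | A·ȳᵢ
rectangular body | 8800.00 | 55.00 | 40.00 | 484000.00 | 352000.00
semicircular top | 4751.66 | 55.00 | 103.34 | 261341.24 | 491049.38
triangular fin | 800.00 | 123.33 | 13.33 | 98666.67 | 10666.67
hole | -1809.56 | 56.00 | 35.00 | -101335.21 | -63334.51
Σ | 12542.10 |  |  | 742672.69 | 790381.54
x̄ = 742672.69 / 12542.10 = 59.21 mm
ȳ = 790381.54 / 12542.10 = 63.02 mm

x̄ = 59.21 mm, ȳ = 63.02 mm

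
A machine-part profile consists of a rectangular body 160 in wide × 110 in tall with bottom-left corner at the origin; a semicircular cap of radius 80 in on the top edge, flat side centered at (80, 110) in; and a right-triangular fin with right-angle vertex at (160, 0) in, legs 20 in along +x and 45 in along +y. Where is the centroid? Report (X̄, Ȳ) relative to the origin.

X̄ = 81.39 in, Ȳ = 86.18 in

rectangular body: A = 160 × 110 = 17600.00, centroid at (80.00, 55.00).
semicircular top: A = ½π·80² = 10053.10, centroid at (80.00, 143.95).
triangular fin: A = ½·20·45 = 450.00, centroid at (166.67, 15.00).
ΣA = 28103.10 in²
ΣAX̄ = (17600.00)(80.00) + (10053.10)(80.00) + (450.00)(166.67) = 2287247.72 in³
ΣAȲ = (17600.00)(55.00) + (10053.10)(143.95) + (450.00)(15.00) = 2421923.95 in³
X̄ = 2287247.72 / 28103.10 = 81.39 in
Ȳ = 2421923.95 / 28103.10 = 86.18 in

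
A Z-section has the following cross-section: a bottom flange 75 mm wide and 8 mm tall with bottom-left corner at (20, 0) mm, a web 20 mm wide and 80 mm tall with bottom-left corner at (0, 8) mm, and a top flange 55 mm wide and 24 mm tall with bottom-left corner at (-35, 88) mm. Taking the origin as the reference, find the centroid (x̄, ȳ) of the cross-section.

x̄ = 11.53 mm, ȳ = 60.00 mm

bottom flange: A = 75 × 8 = 600.00, centroid at (57.50, 4.00).
web: A = 20 × 80 = 1600.00, centroid at (10.00, 48.00).
top flange: A = 55 × 24 = 1320.00, centroid at (-7.50, 100.00).
ΣA = 3520.00 mm²
ΣAx̄ = (600.00)(57.50) + (1600.00)(10.00) + (1320.00)(-7.50) = 40600.00 mm³
ΣAȳ = (600.00)(4.00) + (1600.00)(48.00) + (1320.00)(100.00) = 211200.00 mm³
x̄ = 40600.00 / 3520.00 = 11.53 mm
ȳ = 211200.00 / 3520.00 = 60.00 mm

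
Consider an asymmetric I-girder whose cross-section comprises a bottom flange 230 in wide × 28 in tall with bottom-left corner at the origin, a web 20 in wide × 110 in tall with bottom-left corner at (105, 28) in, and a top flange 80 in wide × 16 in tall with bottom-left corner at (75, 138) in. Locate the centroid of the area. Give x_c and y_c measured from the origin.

x_c = 115.00 in, y_c = 46.33 in

bottom flange: A = 230 × 28 = 6440.00, centroid at (115.00, 14.00).
web: A = 20 × 110 = 2200.00, centroid at (115.00, 83.00).
top flange: A = 80 × 16 = 1280.00, centroid at (115.00, 146.00).
ΣA = 9920.00 in²
ΣAx_c = (6440.00)(115.00) + (2200.00)(115.00) + (1280.00)(115.00) = 1140800.00 in³
ΣAy_c = (6440.00)(14.00) + (2200.00)(83.00) + (1280.00)(146.00) = 459640.00 in³
x_c = 1140800.00 / 9920.00 = 115.00 in
y_c = 459640.00 / 9920.00 = 46.33 in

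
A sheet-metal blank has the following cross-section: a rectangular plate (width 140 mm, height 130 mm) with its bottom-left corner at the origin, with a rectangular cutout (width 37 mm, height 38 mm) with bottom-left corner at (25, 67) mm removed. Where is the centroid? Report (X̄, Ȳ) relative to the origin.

plate: A = 140 × 130 = 18200.00, centroid at (70.00, 65.00).
hole: A = −(37 × 38) = -1406.00, centroid at (43.50, 86.00).
ΣA = 16794.00 mm²
ΣAX̄ = (18200.00)(70.00) + (-1406.00)(43.50) = 1212839.00 mm³
ΣAȲ = (18200.00)(65.00) + (-1406.00)(86.00) = 1062084.00 mm³
X̄ = 1212839.00 / 16794.00 = 72.22 mm
Ȳ = 1062084.00 / 16794.00 = 63.24 mm

X̄ = 72.22 mm, Ȳ = 63.24 mm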